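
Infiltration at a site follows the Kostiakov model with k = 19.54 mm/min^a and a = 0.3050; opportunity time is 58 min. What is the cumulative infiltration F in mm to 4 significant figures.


Approach: apply the Kostiakov infiltration equation, F = k*t^a.
F = 19.54 * 58^0.3050 = 67.42 mm
Therefore the cumulative infiltration F = 67.42 mm.


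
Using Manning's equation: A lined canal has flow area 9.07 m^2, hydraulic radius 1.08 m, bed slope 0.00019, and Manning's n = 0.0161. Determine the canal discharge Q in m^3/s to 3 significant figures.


Approach: apply Manning's equation, Q = (1/n)*A*R^(2/3)*S^(1/2).
Q = (1/0.0161) * 9.07 * 1.08^(2/3) * 0.00019^(1/2) = 8.17 m^3/s
Therefore the canal discharge Q = 8.17 m^3/s.


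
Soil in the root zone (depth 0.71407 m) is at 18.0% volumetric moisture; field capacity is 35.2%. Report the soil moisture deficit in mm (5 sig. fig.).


Approach: apply the soil moisture deficit relation, SMD = (FC - theta)/100 * depth * 1000.
SMD = (35.2 - 18.0)/100 * 0.71407 * 1000 = 122.82 mm
Therefore the soil moisture deficit = 122.82 mm.


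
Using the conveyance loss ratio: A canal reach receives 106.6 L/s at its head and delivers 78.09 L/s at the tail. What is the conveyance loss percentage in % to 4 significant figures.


Approach: apply the conveyance loss ratio, loss% = ((Q_head - Q_tail)/Q_head)*100.
loss = ((106.6 - 78.09)/106.6)*100 = 26.74 %
Therefore the conveyance loss percentage = 26.74 %.


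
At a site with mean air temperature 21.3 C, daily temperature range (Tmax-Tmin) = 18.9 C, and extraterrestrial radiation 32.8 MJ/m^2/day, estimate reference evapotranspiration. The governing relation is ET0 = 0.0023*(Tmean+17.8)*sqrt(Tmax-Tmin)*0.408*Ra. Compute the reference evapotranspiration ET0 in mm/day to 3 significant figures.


ET0 = 0.0023*(21.3+17.8)*sqrt(18.9)*0.408*32.8 = 5.23 mm/day
Therefore the reference evapotranspiration ET0 = 5.23 mm/day.


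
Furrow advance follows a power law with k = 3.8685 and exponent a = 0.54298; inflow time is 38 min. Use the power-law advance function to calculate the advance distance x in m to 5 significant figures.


Approach: apply the power-law advance function, x = k*t^a.
x = 3.8685 * 38^0.54298 = 27.883 m
Therefore the advance distance x = 27.883 m.


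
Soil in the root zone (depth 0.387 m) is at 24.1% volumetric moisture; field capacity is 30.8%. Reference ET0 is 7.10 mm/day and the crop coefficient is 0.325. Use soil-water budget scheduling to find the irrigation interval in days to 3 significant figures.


Approach: apply soil-water budget scheduling, SMD = (FC-theta)/100*depth*1000; ETc = ET0*Kc; interval = SMD/ETc.
Step 1 — soil moisture deficit:
  SMD = (30.8 - 24.1)/100 * 0.387 * 1000 = 25.929 mm
Step 2 — daily crop ET (ETc = ET0*Kc):
  ETc = 7.10 * 0.325 = 2.3075 mm/day
Step 3 — irrigation interval (SMD/ETc):
  interval = 25.929 / 2.3075 = 11.2 days
Therefore the irrigation interval = 11.2 days.


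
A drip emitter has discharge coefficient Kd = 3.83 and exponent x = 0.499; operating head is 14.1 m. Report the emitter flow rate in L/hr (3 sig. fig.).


Approach: apply the emitter characteristic equation, q = Kd * h^x.
q = 3.83 * 14.1^0.499 = 14.3 L/hr
Therefore the emitter flow rate = 14.3 L/hr.


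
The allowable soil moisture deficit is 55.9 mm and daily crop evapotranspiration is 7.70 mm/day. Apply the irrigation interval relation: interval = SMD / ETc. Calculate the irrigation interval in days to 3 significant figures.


interval = 55.9 / 7.70 = 7.26 days
Therefore the irrigation interval = 7.26 days.


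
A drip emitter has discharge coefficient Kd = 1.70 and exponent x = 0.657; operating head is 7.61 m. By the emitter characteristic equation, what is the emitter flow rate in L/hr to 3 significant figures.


Approach: apply the emitter characteristic equation, q = Kd * h^x.
q = 1.70 * 7.61^0.657 = 6.45 L/hr
Therefore the emitter flow rate = 6.45 L/hr.


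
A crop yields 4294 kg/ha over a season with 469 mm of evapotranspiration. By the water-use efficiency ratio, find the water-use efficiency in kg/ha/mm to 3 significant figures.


Approach: apply the water-use efficiency ratio, WUE = yield/ET.
WUE = 4294 / 469 = 9.16 kg/ha/mm
Therefore the water-use efficiency = 9.16 kg/ha/mm.


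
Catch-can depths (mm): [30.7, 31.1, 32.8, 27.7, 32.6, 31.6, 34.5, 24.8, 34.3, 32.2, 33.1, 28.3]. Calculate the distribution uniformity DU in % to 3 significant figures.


Approach: apply the low-quarter distribution uniformity, DU = (mean of lowest quarter of readings / overall mean)*100.
sorted lowest 3 of 12: [24.8, 27.7, 28.3] -> mean = 26.933 mm
overall mean = 31.142 mm
DU = (26.933/31.142)*100 = 86.5 %
Therefore the distribution uniformity DU = 86.5 %.


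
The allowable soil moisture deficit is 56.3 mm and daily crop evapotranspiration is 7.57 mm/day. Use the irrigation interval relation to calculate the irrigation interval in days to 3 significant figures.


Approach: apply the irrigation interval relation, interval = SMD / ETc.
interval = 56.3 / 7.57 = 7.44 days
Therefore the irrigation interval = 7.44 days.


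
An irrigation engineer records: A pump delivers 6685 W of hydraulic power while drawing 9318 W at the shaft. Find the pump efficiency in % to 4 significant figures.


Approach: apply the efficiency ratio, eta = (P_out/P_in)*100.
eta = (6685 / 9318) * 100 = 71.74 %
Therefore the pump efficiency = 71.74 %.


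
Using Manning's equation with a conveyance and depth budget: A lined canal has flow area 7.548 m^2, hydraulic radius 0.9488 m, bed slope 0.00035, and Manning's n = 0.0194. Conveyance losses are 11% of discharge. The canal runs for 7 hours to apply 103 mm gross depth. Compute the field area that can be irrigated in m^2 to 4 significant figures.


Approach: apply Manning's equation with a conveyance and depth budget, Q = (1/n)*A*R^(2/3)*S^(1/2); Q_field = Q*(1-loss); Area = Q_field*t/(d/1000).
Step 1 — canal discharge (Manning's equation):
  Q = (1/0.0194) * 7.548 * 0.9488^(2/3) * 0.00035^(1/2) = 7.02825 m^3/s
Step 2 — delivered flow: Q_field = 7.02825*(1 - 11/100) = 6.25514 m^3/s
Step 3 — volume delivered: V = 6.25514 * 7*3600 = 157630 m^3
Step 4 — area served: A = V / (depth/1000) = 157630 / 0.103 = 1530000 m^2
Therefore the field area that can be irrigated = 1530000 m^2.


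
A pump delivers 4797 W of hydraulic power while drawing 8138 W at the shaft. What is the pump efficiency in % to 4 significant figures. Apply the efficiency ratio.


Approach: apply the efficiency ratio, eta = (P_out/P_in)*100.
eta = (4797 / 8138) * 100 = 58.95 %
Therefore the pump efficiency = 58.95 %.


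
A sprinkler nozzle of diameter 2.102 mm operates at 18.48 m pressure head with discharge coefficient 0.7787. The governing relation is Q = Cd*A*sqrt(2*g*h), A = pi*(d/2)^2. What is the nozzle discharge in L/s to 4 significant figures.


A = pi*(2.102e-3/2)^2 = 3.47021e-06 m^2
Q = 0.7787 * 3.47021e-06 * sqrt(2*9.81*18.48) * 1000 = 0.05145 L/s
Therefore the nozzle discharge = 0.05145 L/s.


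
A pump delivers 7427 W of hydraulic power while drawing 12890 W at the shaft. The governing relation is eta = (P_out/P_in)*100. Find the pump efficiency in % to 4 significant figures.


eta = (7427 / 12890) * 100 = 57.62 %
Therefore the pump efficiency = 57.62 %.


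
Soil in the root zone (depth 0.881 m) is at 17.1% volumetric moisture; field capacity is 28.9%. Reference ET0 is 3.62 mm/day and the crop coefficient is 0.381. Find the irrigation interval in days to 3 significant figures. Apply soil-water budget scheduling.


Approach: apply soil-water budget scheduling, SMD = (FC-theta)/100*depth*1000; ETc = ET0*Kc; interval = SMD/ETc.
Step 1 — soil moisture deficit:
  SMD = (28.9 - 17.1)/100 * 0.881 * 1000 = 103.96 mm
Step 2 — daily crop ET (ETc = ET0*Kc):
  ETc = 3.62 * 0.381 = 1.3792 mm/day
Step 3 — irrigation interval (SMD/ETc):
  interval = 103.96 / 1.3792 = 75.4 days
Therefore the irrigation interval = 75.4 days.


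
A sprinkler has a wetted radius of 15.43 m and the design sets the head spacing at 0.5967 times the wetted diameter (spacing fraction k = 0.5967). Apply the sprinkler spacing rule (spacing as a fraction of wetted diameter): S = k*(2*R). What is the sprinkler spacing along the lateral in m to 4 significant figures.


S = 0.5967 * (2 * 15.43) = 18.41 m
Therefore the sprinkler spacing along the lateral = 18.41 m.


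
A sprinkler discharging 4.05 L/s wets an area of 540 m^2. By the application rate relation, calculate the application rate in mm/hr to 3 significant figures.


Approach: apply the application rate relation, rate = (Q/A)*3600.
rate = (4.05 / 540) * 3600 = 27.0 mm/hr
Therefore the application rate = 27.0 mm/hr.


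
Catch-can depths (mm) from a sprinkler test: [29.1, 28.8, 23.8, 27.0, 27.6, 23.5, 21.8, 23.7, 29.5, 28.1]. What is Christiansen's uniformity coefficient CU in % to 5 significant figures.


Approach: apply Christiansen's uniformity coefficient, CU = (1 - mean_abs_deviation/mean)*100.
mean = 26.29000 mm
mean |d_i - mean| = 2.472000 mm
CU = (1 - 2.472000/26.29000)*100 = 90.597 %
Therefore Christiansen's uniformity coefficient CU = 90.597 %.


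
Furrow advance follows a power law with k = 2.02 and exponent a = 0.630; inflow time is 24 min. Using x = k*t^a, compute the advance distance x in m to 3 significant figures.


x = 2.02 * 24^0.630 = 15.0 m
Therefore the advance distance x = 15.0 m.


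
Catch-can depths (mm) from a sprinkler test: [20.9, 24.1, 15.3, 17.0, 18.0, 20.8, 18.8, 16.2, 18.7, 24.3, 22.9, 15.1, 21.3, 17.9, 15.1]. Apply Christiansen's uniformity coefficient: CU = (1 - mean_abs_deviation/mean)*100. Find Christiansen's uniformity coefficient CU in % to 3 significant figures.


mean = 19.093 mm
mean |d_i - mean| = 2.6320 mm
CU = (1 - 2.6320/19.093)*100 = 86.2 %
Therefore Christiansen's uniformity coefficient CU = 86.2 %.


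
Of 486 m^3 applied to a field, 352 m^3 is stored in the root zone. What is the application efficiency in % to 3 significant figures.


Approach: apply the application efficiency ratio, Ea = (stored/applied)*100.
Ea = (352/486)*100 = 72.4 %
Therefore the application efficiency = 72.4 %.


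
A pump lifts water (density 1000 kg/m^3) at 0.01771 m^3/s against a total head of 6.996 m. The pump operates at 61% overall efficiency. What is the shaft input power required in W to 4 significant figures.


Approach: apply hydraulic power then efficiency conversion, P = rho*g*Q*H; P_in = P/eta.
Step 1 — hydraulic power (P = rho*g*Q*H):
  P = 1000 * 9.81 * 0.01771 * 6.996 = 1215.45 W
Step 2 — input power: P_in = P/eta = 1215.45 / 0.61 = 1993 W
Therefore the shaft input power required = 1993 W.


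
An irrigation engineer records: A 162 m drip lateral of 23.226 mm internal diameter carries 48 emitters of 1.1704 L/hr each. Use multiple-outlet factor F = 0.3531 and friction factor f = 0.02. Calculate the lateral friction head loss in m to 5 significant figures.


Approach: apply Darcy-Weisbach with the multiple-outlet F-factor, Q = n*q/(3600*1000) m^3/s; v = Q/A; hf = F*f*(L/D)*(v^2/(2g)).
Q = 48*1.1704/(3600*1000) = 1.560533e-05 m^3/s
A = pi*(23.226e-3/2)^2 = 4.236807e-04 m^2, so v = Q/A = 0.03683277 m/s
hf = 0.3531*0.02*(162/0.023226)*(0.03683277^2/(2*9.81)) = 0.0034059 m
Therefore the lateral friction head loss = 0.0034059 m.


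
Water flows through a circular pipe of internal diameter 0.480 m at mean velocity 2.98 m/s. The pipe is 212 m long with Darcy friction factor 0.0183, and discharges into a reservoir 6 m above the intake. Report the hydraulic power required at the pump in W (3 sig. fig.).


Approach: apply continuity + Darcy-Weisbach + hydraulic power, Q = A*v; hf = f*(L/D)*(v^2/(2g)); H = static + hf; P = rho*g*Q*H.
Step 1 — flow rate (continuity, Q = A*v):
  A = pi*(0.480/2)^2 = 0.18096 m^2
  Q = 0.18096 * 2.98 = 0.53925 m^3/s
Step 2 — friction head loss (Darcy-Weisbach):
  hf = 0.0183 * (212/0.480) * (2.98^2 / (2*9.81))
  hf = 3.6583 m
Step 3 — total head: H = 6 + 3.6583 = 9.6583 m
Step 4 — hydraulic power (P = rho*g*Q*H):
  P = 1000 * 9.81 * 0.53925 * 9.6583 = 51100 W
Therefore the hydraulic power required at the pump = 51100 W.


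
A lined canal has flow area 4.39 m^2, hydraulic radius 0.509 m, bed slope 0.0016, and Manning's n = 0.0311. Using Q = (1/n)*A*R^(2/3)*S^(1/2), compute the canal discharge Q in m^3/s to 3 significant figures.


Q = (1/0.0311) * 4.39 * 0.509^(2/3) * 0.0016^(1/2) = 3.60 m^3/s
Therefore the canal discharge Q = 3.60 m^3/s.


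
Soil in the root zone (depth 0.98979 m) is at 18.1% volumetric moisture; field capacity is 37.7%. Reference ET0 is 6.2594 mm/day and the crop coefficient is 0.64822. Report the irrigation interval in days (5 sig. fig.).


Approach: apply soil-water budget scheduling, SMD = (FC-theta)/100*depth*1000; ETc = ET0*Kc; interval = SMD/ETc.
Step 1 — soil moisture deficit:
  SMD = (37.7 - 18.1)/100 * 0.98979 * 1000 = 193.9988 mm
Step 2 — daily crop ET (ETc = ET0*Kc):
  ETc = 6.2594 * 0.64822 = 4.057468 mm/day
Step 3 — irrigation interval (SMD/ETc):
  interval = 193.9988 / 4.057468 = 47.813 days
Therefore the irrigation interval = 47.813 days.


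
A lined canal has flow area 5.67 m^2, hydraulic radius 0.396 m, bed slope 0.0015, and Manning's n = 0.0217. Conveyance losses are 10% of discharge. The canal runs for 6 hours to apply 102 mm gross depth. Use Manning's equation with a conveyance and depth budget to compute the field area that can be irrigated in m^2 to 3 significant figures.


Approach: apply Manning's equation with a conveyance and depth budget, Q = (1/n)*A*R^(2/3)*S^(1/2); Q_field = Q*(1-loss); Area = Q_field*t/(d/1000).
Step 1 — canal discharge (Manning's equation):
  Q = (1/0.0217) * 5.67 * 0.396^(2/3) * 0.0015^(1/2) = 5.4571 m^3/s
Step 2 — delivered flow: Q_field = 5.4571*(1 - 10/100) = 4.9114 m^3/s
Step 3 — volume delivered: V = 4.9114 * 6*3600 = 106090 m^3
Step 4 — area served: A = V / (depth/1000) = 106090 / 0.102 = 1040000 m^2
Therefore the field area that can be irrigated = 1040000 m^2.


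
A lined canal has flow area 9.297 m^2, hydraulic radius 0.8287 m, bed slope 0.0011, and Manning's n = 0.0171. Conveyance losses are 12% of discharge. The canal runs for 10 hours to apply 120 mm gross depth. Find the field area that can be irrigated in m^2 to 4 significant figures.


Approach: apply Manning's equation with a conveyance and depth budget, Q = (1/n)*A*R^(2/3)*S^(1/2); Q_field = Q*(1-loss); Area = Q_field*t/(d/1000).
Step 1 — canal discharge (Manning's equation):
  Q = (1/0.0171) * 9.297 * 0.8287^(2/3) * 0.0011^(1/2) = 15.9089 m^3/s
Step 2 — delivered flow: Q_field = 15.9089*(1 - 12/100) = 13.9999 m^3/s
Step 3 — volume delivered: V = 13.9999 * 10*3600 = 503995 m^3
Step 4 — area served: A = V / (depth/1000) = 503995 / 0.12 = 4200000 m^2
Therefore the field area that can be irrigated = 4200000 m^2.


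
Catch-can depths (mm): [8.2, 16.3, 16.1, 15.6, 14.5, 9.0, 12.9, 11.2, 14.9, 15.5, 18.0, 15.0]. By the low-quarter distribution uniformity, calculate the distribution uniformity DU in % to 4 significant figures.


Approach: apply the low-quarter distribution uniformity, DU = (mean of lowest quarter of readings / overall mean)*100.
sorted lowest 3 of 12: [8.2, 9.0, 11.2] -> mean = 9.46667 mm
overall mean = 13.9333 mm
DU = (9.46667/13.9333)*100 = 67.94 %
Therefore the distribution uniformity DU = 67.94 %.


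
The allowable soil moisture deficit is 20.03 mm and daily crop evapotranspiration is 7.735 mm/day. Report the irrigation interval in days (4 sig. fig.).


Approach: apply the irrigation interval relation, interval = SMD / ETc.
interval = 20.03 / 7.735 = 2.590 days
Therefore the irrigation interval = 2.590 days.


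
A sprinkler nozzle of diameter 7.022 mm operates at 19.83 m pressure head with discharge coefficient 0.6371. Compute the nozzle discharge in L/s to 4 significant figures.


Approach: apply the orifice equation, Q = Cd*A*sqrt(2*g*h), A = pi*(d/2)^2.
A = pi*(7.022e-3/2)^2 = 3.87268e-05 m^2
Q = 0.6371 * 3.87268e-05 * sqrt(2*9.81*19.83) * 1000 = 0.4867 L/s
Therefore the nozzle discharge = 0.4867 L/s.


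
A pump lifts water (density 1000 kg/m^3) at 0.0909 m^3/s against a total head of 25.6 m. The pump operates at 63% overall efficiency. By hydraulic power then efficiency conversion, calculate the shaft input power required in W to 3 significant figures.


Approach: apply hydraulic power then efficiency conversion, P = rho*g*Q*H; P_in = P/eta.
Step 1 — hydraulic power (P = rho*g*Q*H):
  P = 1000 * 9.81 * 0.0909 * 25.6 = 22828 W
Step 2 — input power: P_in = P/eta = 22828 / 0.63 = 36200 W
Therefore the shaft input power required = 36200 W.


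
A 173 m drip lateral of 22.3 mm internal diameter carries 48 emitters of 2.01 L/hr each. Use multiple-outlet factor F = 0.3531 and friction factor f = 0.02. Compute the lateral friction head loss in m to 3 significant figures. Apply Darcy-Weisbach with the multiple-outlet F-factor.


Approach: apply Darcy-Weisbach with the multiple-outlet F-factor, Q = n*q/(3600*1000) m^3/s; v = Q/A; hf = F*f*(L/D)*(v^2/(2g)).
Q = 48*2.01/(3600*1000) = 2.6800e-05 m^3/s
A = pi*(22.3e-3/2)^2 = 3.9057e-04 m^2, so v = Q/A = 0.068618 m/s
hf = 0.3531*0.02*(173/0.0223)*(0.068618^2/(2*9.81)) = 0.0131 m
Therefore the lateral friction head loss = 0.0131 m.


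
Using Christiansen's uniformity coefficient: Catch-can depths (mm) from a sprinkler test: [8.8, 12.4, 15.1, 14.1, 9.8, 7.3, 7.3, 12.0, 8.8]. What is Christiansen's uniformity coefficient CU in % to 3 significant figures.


Approach: apply Christiansen's uniformity coefficient, CU = (1 - mean_abs_deviation/mean)*100.
mean = 10.622 mm
mean |d_i - mean| = 2.4691 mm
CU = (1 - 2.4691/10.622)*100 = 76.8 %
Therefore Christiansen's uniformity coefficient CU = 76.8 %.


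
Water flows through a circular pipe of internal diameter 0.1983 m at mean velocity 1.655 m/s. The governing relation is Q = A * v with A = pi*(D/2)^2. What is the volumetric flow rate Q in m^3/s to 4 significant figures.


A = pi*(0.1983/2)^2 = 0.0308841 m^2
Q = 0.0308841 * 1.655 = 0.05111 m^3/s
Therefore the volumetric flow rate Q = 0.05111 m^3/s.


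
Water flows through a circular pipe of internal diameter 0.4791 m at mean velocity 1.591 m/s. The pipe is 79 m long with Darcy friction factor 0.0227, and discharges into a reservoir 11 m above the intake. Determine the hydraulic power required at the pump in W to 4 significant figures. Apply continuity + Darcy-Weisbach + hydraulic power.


Approach: apply continuity + Darcy-Weisbach + hydraulic power, Q = A*v; hf = f*(L/D)*(v^2/(2g)); H = static + hf; P = rho*g*Q*H.
Step 1 — flow rate (continuity, Q = A*v):
  A = pi*(0.4791/2)^2 = 0.180278 m^2
  Q = 0.180278 * 1.591 = 0.286822 m^3/s
Step 2 — friction head loss (Darcy-Weisbach):
  hf = 0.0227 * (79/0.4791) * (1.591^2 / (2*9.81))
  hf = 0.482912 m
Step 3 — total head: H = 11 + 0.482912 = 11.4829 m
Step 4 — hydraulic power (P = rho*g*Q*H):
  P = 1000 * 9.81 * 0.286822 * 11.4829 = 32310 W
Therefore the hydraulic power required at the pump = 32310 W.


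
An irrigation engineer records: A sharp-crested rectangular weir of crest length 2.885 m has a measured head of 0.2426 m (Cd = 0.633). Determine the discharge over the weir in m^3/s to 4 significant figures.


Approach: apply the rectangular weir equation, Q = (2/3)*Cd*L*sqrt(2g)*H^1.5.
Q = (2/3)*0.633*2.885*sqrt(2*9.81)*0.2426^1.5 = 0.6444 m^3/s
Therefore the discharge over the weir = 0.6444 m^3/s.


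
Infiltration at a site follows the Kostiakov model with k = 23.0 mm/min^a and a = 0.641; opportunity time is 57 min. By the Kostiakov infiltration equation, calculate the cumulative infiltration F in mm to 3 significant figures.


Approach: apply the Kostiakov infiltration equation, F = k*t^a.
F = 23.0 * 57^0.641 = 307 mm
Therefore the cumulative infiltration F = 307 mm.


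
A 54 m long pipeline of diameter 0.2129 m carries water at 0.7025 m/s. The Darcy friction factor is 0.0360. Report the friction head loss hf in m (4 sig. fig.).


Approach: apply the Darcy-Weisbach equation, hf = f*(L/D)*(v^2/(2g)).
hf = 0.0360 * (54/0.2129) * (0.7025^2 / (2*9.81))
hf = 0.2297 m
Therefore the friction head loss hf = 0.2297 m.


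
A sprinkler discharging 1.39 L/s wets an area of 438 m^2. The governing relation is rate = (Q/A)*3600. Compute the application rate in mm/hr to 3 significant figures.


rate = (1.39 / 438) * 3600 = 11.4 mm/hr
Therefore the application rate = 11.4 mm/hr.


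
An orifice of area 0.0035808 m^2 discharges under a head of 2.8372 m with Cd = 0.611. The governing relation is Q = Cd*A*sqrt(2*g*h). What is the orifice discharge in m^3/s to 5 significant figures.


Q = 0.611 * 0.0035808 * sqrt(2*9.81*2.8372) = 0.016324 m^3/s
Therefore the orifice discharge = 0.016324 m^3/s.


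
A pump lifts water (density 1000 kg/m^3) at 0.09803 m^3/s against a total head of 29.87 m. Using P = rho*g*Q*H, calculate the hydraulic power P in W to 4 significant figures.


P = 1000 * 9.81 * 0.09803 * 29.87 = 28730 W
Therefore the hydraulic power P = 28730 W.


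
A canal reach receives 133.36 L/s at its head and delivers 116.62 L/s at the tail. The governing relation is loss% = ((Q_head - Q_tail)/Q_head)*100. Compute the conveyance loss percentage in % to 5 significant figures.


loss = ((133.36 - 116.62)/133.36)*100 = 12.552 %
Therefore the conveyance loss percentage = 12.552 %.


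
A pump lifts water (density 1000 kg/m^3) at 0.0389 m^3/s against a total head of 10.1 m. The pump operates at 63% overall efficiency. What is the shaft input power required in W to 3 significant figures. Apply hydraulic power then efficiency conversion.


Approach: apply hydraulic power then efficiency conversion, P = rho*g*Q*H; P_in = P/eta.
Step 1 — hydraulic power (P = rho*g*Q*H):
  P = 1000 * 9.81 * 0.0389 * 10.1 = 3854.3 W
Step 2 — input power: P_in = P/eta = 3854.3 / 0.63 = 6120 W
Therefore the shaft input power required = 6120 W.


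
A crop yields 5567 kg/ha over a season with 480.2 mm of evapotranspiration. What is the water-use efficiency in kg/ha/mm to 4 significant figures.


Approach: apply the water-use efficiency ratio, WUE = yield/ET.
WUE = 5567 / 480.2 = 11.59 kg/ha/mm
Therefore the water-use efficiency = 11.59 kg/ha/mm.


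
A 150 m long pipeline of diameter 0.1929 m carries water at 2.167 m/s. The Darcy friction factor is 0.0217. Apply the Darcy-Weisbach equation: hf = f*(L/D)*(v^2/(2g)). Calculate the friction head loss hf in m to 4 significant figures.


hf = 0.0217 * (150/0.1929) * (2.167^2 / (2*9.81))
hf = 4.039 m
Therefore the friction head loss hf = 4.039 m.


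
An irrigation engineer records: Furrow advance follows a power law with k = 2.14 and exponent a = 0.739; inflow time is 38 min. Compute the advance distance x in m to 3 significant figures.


Approach: apply the power-law advance function, x = k*t^a.
x = 2.14 * 38^0.739 = 31.5 m
Therefore the advance distance x = 31.5 m.


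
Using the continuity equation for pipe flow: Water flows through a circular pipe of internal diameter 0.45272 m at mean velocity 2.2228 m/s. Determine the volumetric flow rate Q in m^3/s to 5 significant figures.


Approach: apply the continuity equation for pipe flow, Q = A * v with A = pi*(D/2)^2.
A = pi*(0.45272/2)^2 = 0.1609716 m^2
Q = 0.1609716 * 2.2228 = 0.35781 m^3/s
Therefore the volumetric flow rate Q = 0.35781 m^3/s.


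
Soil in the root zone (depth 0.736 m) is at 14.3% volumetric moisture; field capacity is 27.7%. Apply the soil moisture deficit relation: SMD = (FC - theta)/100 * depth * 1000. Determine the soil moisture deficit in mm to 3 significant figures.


SMD = (27.7 - 14.3)/100 * 0.736 * 1000 = 98.6 mm
Therefore the soil moisture deficit = 98.6 mm.


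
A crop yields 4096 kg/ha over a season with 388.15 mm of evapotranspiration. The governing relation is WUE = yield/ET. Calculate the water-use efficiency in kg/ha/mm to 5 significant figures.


WUE = 4096 / 388.15 = 10.553 kg/ha/mm
Therefore the water-use efficiency = 10.553 kg/ha/mm.


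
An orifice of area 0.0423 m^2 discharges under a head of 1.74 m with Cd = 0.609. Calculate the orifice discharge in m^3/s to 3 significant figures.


Approach: apply the orifice equation, Q = Cd*A*sqrt(2*g*h).
Q = 0.609 * 0.0423 * sqrt(2*9.81*1.74) = 0.151 m^3/s
Therefore the orifice discharge = 0.151 m^3/s.


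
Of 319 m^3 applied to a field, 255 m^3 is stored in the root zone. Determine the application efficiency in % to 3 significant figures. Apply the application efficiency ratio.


Approach: apply the application efficiency ratio, Ea = (stored/applied)*100.
Ea = (255/319)*100 = 79.9 %
Therefore the application efficiency = 79.9 %.


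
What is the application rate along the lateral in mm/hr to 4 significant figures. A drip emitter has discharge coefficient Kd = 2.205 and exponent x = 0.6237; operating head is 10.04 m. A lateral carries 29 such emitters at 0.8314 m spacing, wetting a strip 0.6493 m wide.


Approach: apply the emitter equation with a lateral mass balance, q = Kd*h^x; Q = n*q; rate = Q/(n*spacing*width).
Step 1 — single emitter flow (q = Kd*h^x):
  q = 2.205 * 10.04^0.6237 = 9.29373 L/hr
Step 2 — total lateral flow: Q = 29 * 9.29373 = 269.518 L/hr
Step 3 — wetted area: A = 29 * 0.8314 * 0.6493 = 15.6550 m^2
Step 4 — application rate: Q/A = 269.518/15.6550 = 17.22 mm/hr
Therefore the application rate along the lateral = 17.22 mm/hr.


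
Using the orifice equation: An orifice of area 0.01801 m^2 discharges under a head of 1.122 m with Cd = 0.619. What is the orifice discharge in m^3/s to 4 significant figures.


Approach: apply the orifice equation, Q = Cd*A*sqrt(2*g*h).
Q = 0.619 * 0.01801 * sqrt(2*9.81*1.122) = 0.05231 m^3/s
Therefore the orifice discharge = 0.05231 m^3/s.


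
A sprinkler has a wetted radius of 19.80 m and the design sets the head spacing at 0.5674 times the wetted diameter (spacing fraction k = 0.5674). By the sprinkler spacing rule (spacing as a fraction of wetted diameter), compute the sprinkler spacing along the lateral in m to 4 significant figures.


Approach: apply the sprinkler spacing rule (spacing as a fraction of wetted diameter), S = k*(2*R).
S = 0.5674 * (2 * 19.80) = 22.47 m
Therefore the sprinkler spacing along the lateral = 22.47 m.


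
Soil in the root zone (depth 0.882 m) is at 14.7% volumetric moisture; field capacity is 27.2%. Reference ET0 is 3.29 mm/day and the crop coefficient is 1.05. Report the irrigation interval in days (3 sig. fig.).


Approach: apply soil-water budget scheduling, SMD = (FC-theta)/100*depth*1000; ETc = ET0*Kc; interval = SMD/ETc.
Step 1 — soil moisture deficit:
  SMD = (27.2 - 14.7)/100 * 0.882 * 1000 = 110.25 mm
Step 2 — daily crop ET (ETc = ET0*Kc):
  ETc = 3.29 * 1.05 = 3.4545 mm/day
Step 3 — irrigation interval (SMD/ETc):
  interval = 110.25 / 3.4545 = 31.9 days
Therefore the irrigation interval = 31.9 days.


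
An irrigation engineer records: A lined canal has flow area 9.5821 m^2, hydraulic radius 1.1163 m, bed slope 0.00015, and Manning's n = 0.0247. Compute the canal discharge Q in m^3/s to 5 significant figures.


Approach: apply Manning's equation, Q = (1/n)*A*R^(2/3)*S^(1/2).
Q = (1/0.0247) * 9.5821 * 1.1163^(2/3) * 0.00015^(1/2) = 5.1129 m^3/s
Therefore the canal discharge Q = 5.1129 m^3/s.


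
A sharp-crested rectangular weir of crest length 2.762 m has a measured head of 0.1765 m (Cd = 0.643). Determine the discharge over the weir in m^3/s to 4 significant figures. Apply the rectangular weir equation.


Approach: apply the rectangular weir equation, Q = (2/3)*Cd*L*sqrt(2g)*H^1.5.
Q = (2/3)*0.643*2.762*sqrt(2*9.81)*0.1765^1.5 = 0.3889 m^3/s
Therefore the discharge over the weir = 0.3889 m^3/s.


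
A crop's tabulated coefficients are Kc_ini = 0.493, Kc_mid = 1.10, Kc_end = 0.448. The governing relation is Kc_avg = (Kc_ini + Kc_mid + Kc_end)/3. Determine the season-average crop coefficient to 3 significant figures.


Kc_avg = (0.493 + 1.10 + 0.448)/3 = 0.680
Therefore the season-average crop coefficient = 0.680.


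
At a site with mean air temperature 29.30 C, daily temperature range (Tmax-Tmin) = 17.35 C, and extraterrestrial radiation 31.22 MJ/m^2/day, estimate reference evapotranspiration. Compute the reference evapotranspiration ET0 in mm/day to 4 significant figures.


Approach: apply the Hargreaves-Samani method, ET0 = 0.0023*(Tmean+17.8)*sqrt(Tmax-Tmin)*0.408*Ra.
ET0 = 0.0023*(29.30+17.8)*sqrt(17.35)*0.408*31.22 = 5.748 mm/day
Therefore the reference evapotranspiration ET0 = 5.748 mm/day.


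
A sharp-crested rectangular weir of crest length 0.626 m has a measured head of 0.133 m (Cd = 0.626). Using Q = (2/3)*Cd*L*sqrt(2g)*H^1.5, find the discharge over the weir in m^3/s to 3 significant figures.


Q = (2/3)*0.626*0.626*sqrt(2*9.81)*0.133^1.5 = 0.0561 m^3/s
Therefore the discharge over the weir = 0.0561 m^3/s.


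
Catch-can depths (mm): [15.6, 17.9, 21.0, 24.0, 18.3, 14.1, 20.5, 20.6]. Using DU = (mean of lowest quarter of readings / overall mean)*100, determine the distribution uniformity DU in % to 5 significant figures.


sorted lowest 2 of 8: [14.1, 15.6] -> mean = 14.85000 mm
overall mean = 19.00000 mm
DU = (14.85000/19.00000)*100 = 78.158 %
Therefore the distribution uniformity DU = 78.158 %.


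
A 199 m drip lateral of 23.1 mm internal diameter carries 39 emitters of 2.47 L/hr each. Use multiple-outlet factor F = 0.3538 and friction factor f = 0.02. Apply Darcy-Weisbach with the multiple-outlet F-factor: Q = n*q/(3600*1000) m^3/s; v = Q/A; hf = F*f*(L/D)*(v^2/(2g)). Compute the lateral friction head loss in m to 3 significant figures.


Q = 39*2.47/(3600*1000) = 2.6758e-05 m^3/s
A = pi*(23.1e-3/2)^2 = 4.1910e-04 m^2, so v = Q/A = 0.063848 m/s
hf = 0.3538*0.02*(199/0.0231)*(0.063848^2/(2*9.81)) = 0.0127 m
Therefore the lateral friction head loss = 0.0127 m.


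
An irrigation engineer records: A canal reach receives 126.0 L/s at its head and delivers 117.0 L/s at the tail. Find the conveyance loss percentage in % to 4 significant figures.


Approach: apply the conveyance loss ratio, loss% = ((Q_head - Q_tail)/Q_head)*100.
loss = ((126.0 - 117.0)/126.0)*100 = 7.143 %
Therefore the conveyance loss percentage = 7.143 %.


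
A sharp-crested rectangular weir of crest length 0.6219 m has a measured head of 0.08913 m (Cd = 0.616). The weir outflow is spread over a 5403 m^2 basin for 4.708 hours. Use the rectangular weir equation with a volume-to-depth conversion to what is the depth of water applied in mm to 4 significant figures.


Approach: apply the rectangular weir equation with a volume-to-depth conversion, Q = (2/3)*Cd*L*sqrt(2g)*H^1.5; d = Q*t/A * 1000.
Step 1 — weir discharge:
  Q = (2/3)*0.616*0.6219*sqrt(2*9.81)*0.08913^1.5 = 0.0301020 m^3/s
Step 2 — volume: V = 0.0301020 * 4.708*3600 = 510.193 m^3
Step 3 — depth: d = V/A * 1000 = 510.193/5403 * 1000 = 94.43 mm
Therefore the depth of water applied = 94.43 mm.


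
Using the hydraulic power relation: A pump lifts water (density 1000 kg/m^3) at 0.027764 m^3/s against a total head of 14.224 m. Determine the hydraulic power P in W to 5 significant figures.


Approach: apply the hydraulic power relation, P = rho*g*Q*H.
P = 1000 * 9.81 * 0.027764 * 14.224 = 3874.1 W
Therefore the hydraulic power P = 3874.1 W.


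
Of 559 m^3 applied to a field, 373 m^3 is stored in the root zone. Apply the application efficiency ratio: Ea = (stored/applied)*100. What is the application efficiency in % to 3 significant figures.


Ea = (373/559)*100 = 66.7 %
Therefore the application efficiency = 66.7 %.


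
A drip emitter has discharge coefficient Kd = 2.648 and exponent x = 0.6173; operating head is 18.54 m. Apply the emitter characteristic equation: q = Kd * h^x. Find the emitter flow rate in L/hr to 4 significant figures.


q = 2.648 * 18.54^0.6173 = 16.06 L/hr
Therefore the emitter flow rate = 16.06 L/hr.


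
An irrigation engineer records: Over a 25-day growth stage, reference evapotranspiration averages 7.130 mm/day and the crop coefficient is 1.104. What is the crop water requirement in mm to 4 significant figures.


Approach: apply the crop water requirement relation, CWR = ET0 * Kc * days.
CWR = 7.130 * 1.104 * 25 = 196.8 mm
Therefore the crop water requirement = 196.8 mm.


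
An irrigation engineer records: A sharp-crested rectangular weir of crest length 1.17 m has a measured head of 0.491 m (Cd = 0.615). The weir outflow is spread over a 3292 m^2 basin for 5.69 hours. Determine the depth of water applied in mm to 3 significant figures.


Approach: apply the rectangular weir equation with a volume-to-depth conversion, Q = (2/3)*Cd*L*sqrt(2g)*H^1.5; d = Q*t/A * 1000.
Step 1 — weir discharge:
  Q = (2/3)*0.615*1.17*sqrt(2*9.81)*0.491^1.5 = 0.73104 m^3/s
Step 2 — volume: V = 0.73104 * 5.69*3600 = 14975 m^3
Step 3 — depth: d = V/A * 1000 = 14975/3292 * 1000 = 4550 mm
Therefore the depth of water applied = 4550 mm.


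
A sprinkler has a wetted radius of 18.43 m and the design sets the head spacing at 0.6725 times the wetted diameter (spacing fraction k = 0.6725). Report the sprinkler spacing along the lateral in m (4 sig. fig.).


Approach: apply the sprinkler spacing rule (spacing as a fraction of wetted diameter), S = k*(2*R).
S = 0.6725 * (2 * 18.43) = 24.79 m
Therefore the sprinkler spacing along the lateral = 24.79 m.


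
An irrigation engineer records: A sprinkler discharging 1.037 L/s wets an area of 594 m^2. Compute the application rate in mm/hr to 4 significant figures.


Approach: apply the application rate relation, rate = (Q/A)*3600.
rate = (1.037 / 594) * 3600 = 6.285 mm/hr
Therefore the application rate = 6.285 mm/hr.


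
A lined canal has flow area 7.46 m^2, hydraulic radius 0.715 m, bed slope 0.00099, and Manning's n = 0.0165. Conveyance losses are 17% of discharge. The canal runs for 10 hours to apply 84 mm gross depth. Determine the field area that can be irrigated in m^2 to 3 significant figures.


Approach: apply Manning's equation with a conveyance and depth budget, Q = (1/n)*A*R^(2/3)*S^(1/2); Q_field = Q*(1-loss); Area = Q_field*t/(d/1000).
Step 1 — canal discharge (Manning's equation):
  Q = (1/0.0165) * 7.46 * 0.715^(2/3) * 0.00099^(1/2) = 11.375 m^3/s
Step 2 — delivered flow: Q_field = 11.375*(1 - 17/100) = 9.4411 m^3/s
Step 3 — volume delivered: V = 9.4411 * 10*3600 = 339880 m^3
Step 4 — area served: A = V / (depth/1000) = 339880 / 0.084 = 4050000 m^2
Therefore the field area that can be irrigated = 4050000 m^2.


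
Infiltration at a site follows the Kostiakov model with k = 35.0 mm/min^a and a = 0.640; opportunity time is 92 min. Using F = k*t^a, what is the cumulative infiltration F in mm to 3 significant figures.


F = 35.0 * 92^0.640 = 632 mm
Therefore the cumulative infiltration F = 632 mm.


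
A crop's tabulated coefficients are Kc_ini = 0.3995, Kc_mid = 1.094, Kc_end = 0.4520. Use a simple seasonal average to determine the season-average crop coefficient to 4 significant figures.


Approach: apply a simple seasonal average, Kc_avg = (Kc_ini + Kc_mid + Kc_end)/3.
Kc_avg = (0.3995 + 1.094 + 0.4520)/3 = 0.6485
Therefore the season-average crop coefficient = 0.6485.


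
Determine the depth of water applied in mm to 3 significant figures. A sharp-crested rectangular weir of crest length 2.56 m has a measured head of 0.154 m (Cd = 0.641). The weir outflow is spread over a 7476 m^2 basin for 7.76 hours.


Approach: apply the rectangular weir equation with a volume-to-depth conversion, Q = (2/3)*Cd*L*sqrt(2g)*H^1.5; d = Q*t/A * 1000.
Step 1 — weir discharge:
  Q = (2/3)*0.641*2.56*sqrt(2*9.81)*0.154^1.5 = 0.29284 m^3/s
Step 2 — volume: V = 0.29284 * 7.76*3600 = 8180.9 m^3
Step 3 — depth: d = V/A * 1000 = 8180.9/7476 * 1000 = 1090 mm
Therefore the depth of water applied = 1090 mm.


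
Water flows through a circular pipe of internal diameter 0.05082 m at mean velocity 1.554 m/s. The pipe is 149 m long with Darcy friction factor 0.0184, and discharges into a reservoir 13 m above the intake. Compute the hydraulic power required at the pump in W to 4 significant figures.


Approach: apply continuity + Darcy-Weisbach + hydraulic power, Q = A*v; hf = f*(L/D)*(v^2/(2g)); H = static + hf; P = rho*g*Q*H.
Step 1 — flow rate (continuity, Q = A*v):
  A = pi*(0.05082/2)^2 = 0.00202843 m^2
  Q = 0.00202843 * 1.554 = 0.00315217 m^3/s
Step 2 — friction head loss (Darcy-Weisbach):
  hf = 0.0184 * (149/0.05082) * (1.554^2 / (2*9.81))
  hf = 6.64007 m
Step 3 — total head: H = 13 + 6.64007 = 19.6401 m
Step 4 — hydraulic power (P = rho*g*Q*H):
  P = 1000 * 9.81 * 0.00315217 * 19.6401 = 607.3 W
Therefore the hydraulic power required at the pump = 607.3 W.


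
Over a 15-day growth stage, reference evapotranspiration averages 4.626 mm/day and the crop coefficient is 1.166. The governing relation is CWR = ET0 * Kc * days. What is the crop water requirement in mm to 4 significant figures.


CWR = 4.626 * 1.166 * 15 = 80.91 mm
Therefore the crop water requirement = 80.91 mm.


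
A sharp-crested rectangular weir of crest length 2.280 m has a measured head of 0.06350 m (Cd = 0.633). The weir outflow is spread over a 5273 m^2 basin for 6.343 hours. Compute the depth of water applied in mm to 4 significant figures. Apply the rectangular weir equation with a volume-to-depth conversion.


Approach: apply the rectangular weir equation with a volume-to-depth conversion, Q = (2/3)*Cd*L*sqrt(2g)*H^1.5; d = Q*t/A * 1000.
Step 1 — weir discharge:
  Q = (2/3)*0.633*2.280*sqrt(2*9.81)*0.06350^1.5 = 0.0681958 m^3/s
Step 2 — volume: V = 0.0681958 * 6.343*3600 = 1557.24 m^3
Step 3 — depth: d = V/A * 1000 = 1557.24/5273 * 1000 = 295.3 mm
Therefore the depth of water applied = 295.3 mm.


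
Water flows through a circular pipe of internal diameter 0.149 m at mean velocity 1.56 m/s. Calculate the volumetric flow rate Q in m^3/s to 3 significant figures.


Approach: apply the continuity equation for pipe flow, Q = A * v with A = pi*(D/2)^2.
A = pi*(0.149/2)^2 = 0.017437 m^2
Q = 0.017437 * 1.56 = 0.0272 m^3/s
Therefore the volumetric flow rate Q = 0.0272 m^3/s.


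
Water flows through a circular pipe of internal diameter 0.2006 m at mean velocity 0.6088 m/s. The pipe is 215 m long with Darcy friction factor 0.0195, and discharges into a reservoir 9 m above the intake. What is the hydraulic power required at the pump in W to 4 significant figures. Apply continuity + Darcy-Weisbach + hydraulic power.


Approach: apply continuity + Darcy-Weisbach + hydraulic power, Q = A*v; hf = f*(L/D)*(v^2/(2g)); H = static + hf; P = rho*g*Q*H.
Step 1 — flow rate (continuity, Q = A*v):
  A = pi*(0.2006/2)^2 = 0.0316047 m^2
  Q = 0.0316047 * 0.6088 = 0.0192409 m^3/s
Step 2 — friction head loss (Darcy-Weisbach):
  hf = 0.0195 * (215/0.2006) * (0.6088^2 / (2*9.81))
  hf = 0.394814 m
Step 3 — total head: H = 9 + 0.394814 = 9.39481 m
Step 4 — hydraulic power (P = rho*g*Q*H):
  P = 1000 * 9.81 * 0.0192409 * 9.39481 = 1773 W
Therefore the hydraulic power required at the pump = 1773 W.


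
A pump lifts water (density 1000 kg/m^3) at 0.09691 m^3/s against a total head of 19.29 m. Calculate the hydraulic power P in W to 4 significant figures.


Approach: apply the hydraulic power relation, P = rho*g*Q*H.
P = 1000 * 9.81 * 0.09691 * 19.29 = 18340 W
Therefore the hydraulic power P = 18340 W.


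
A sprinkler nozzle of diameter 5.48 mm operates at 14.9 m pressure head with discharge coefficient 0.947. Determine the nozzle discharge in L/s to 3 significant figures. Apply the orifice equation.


Approach: apply the orifice equation, Q = Cd*A*sqrt(2*g*h), A = pi*(d/2)^2.
A = pi*(5.48e-3/2)^2 = 2.3586e-05 m^2
Q = 0.947 * 2.3586e-05 * sqrt(2*9.81*14.9) * 1000 = 0.382 L/s
Therefore the nozzle discharge = 0.382 L/s.


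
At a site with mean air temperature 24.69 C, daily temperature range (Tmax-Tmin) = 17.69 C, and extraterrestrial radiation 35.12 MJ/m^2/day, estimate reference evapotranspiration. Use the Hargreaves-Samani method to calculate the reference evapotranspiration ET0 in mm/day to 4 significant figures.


Approach: apply the Hargreaves-Samani method, ET0 = 0.0023*(Tmean+17.8)*sqrt(Tmax-Tmin)*0.408*Ra.
ET0 = 0.0023*(24.69+17.8)*sqrt(17.69)*0.408*35.12 = 5.890 mm/day
Therefore the reference evapotranspiration ET0 = 5.890 mm/day.
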